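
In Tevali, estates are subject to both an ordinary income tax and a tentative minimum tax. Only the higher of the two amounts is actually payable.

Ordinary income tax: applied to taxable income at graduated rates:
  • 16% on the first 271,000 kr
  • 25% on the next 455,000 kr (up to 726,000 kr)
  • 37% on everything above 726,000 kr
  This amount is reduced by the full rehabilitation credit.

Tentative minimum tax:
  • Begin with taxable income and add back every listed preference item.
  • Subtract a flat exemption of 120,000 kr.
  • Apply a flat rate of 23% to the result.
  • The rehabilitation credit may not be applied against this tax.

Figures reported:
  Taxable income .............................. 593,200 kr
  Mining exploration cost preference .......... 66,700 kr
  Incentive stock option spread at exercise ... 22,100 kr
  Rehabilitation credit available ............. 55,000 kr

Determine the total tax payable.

129,260 kr

Ordinary income tax:
  271,000 kr × 16% = 43,360 kr
  322,200 kr × 25% = 80,550 kr
  → 123,910 kr
  Less rehabilitation credit 55,000 kr → 68,910 kr

Tentative minimum tax:
  Adjusted income: 593,200 kr + 66,700 kr + 22,100 kr = 682,000 kr
  Less exemption 120,000 kr → base 562,000 kr
  562,000 kr × 23% = 129,260 kr

129,260 kr > 68,910 kr, so the tentative minimum tax is the binding amount.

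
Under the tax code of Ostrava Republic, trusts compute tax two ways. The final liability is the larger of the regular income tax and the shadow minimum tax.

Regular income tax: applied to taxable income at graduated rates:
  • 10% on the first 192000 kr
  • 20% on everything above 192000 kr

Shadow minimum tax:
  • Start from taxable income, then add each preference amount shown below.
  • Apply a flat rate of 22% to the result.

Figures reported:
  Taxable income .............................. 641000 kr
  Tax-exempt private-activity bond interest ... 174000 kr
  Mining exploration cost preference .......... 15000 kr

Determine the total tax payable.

182600 kr

Shadow minimum tax:
  Adjusted income: 641000 kr + 174000 kr + 15000 kr = 830000 kr
  830000 kr × 22% = 182600 kr

Regular income tax:
  192000 kr × 10% = 19200 kr
  449000 kr × 20% = 89800 kr
  → 109000 kr

182600 kr > 109000 kr, so the shadow minimum tax is the binding amount.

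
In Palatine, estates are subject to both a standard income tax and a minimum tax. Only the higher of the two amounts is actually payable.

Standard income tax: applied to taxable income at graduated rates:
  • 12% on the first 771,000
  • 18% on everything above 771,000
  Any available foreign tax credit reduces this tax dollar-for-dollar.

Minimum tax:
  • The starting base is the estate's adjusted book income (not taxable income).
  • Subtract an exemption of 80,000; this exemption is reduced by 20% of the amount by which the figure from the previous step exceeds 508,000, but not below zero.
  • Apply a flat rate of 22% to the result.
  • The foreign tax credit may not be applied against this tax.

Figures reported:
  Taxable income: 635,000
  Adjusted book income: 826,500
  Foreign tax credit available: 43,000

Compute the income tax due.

178,244

Minimum tax:
  Base (adjusted book income): 826,500
  Exemption: 80,000 − 20% × (826,500 − 508,000) = 80,000 − 63,700 = 16,300
  Base: 826,500 − 16,300 = 810,200
  810,200 × 22% = 178,244

Standard income tax:
  635,000 × 12% = 76,200
  Less foreign tax credit 43,000 → 33,200

178,244 > 33,200, so the minimum tax is the binding amount.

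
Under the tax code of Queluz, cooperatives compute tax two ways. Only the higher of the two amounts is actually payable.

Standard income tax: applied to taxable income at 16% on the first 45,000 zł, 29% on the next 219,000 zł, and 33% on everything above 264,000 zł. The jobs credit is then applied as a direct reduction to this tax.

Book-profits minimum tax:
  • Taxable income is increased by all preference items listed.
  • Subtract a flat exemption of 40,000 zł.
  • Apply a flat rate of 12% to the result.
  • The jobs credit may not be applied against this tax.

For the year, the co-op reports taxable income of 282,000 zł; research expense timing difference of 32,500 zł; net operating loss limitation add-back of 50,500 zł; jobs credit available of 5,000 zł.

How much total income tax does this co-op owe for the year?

71,650 zł

Book-profits minimum tax:
  Adjusted income: 282,000 zł + 32,500 zł + 50,500 zł = 365,000 zł
  Less exemption 40,000 zł → base 325,000 zł
  325,000 zł × 12% = 39,000 zł

Standard income tax:
  45,000 zł × 16% = 7,200 zł
  219,000 zł × 29% = 63,510 zł
  18,000 zł × 33% = 5,940 zł
  → 76,650 zł
  Less jobs credit 5,000 zł → 71,650 zł

71,650 zł > 39,000 zł, so the standard income tax governs.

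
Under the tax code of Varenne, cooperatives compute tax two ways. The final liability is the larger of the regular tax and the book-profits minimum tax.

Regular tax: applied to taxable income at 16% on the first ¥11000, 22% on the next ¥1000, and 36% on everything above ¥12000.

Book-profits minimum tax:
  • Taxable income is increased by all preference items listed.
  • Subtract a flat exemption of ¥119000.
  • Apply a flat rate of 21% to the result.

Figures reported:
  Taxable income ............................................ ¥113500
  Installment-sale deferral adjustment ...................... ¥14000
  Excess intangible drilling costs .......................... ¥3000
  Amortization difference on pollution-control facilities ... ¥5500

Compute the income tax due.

¥38520

Book-profits minimum tax:
  Adjusted income: ¥113500 + ¥14000 + ¥3000 + ¥5500 = ¥136000
  Less exemption ¥119000 → base ¥17000
  ¥17000 × 21% = ¥3570

Regular tax:
  ¥11000 × 16% = ¥1760
  ¥1000 × 22% = ¥220
  ¥101500 × 36% = ¥36540
  → ¥38520

¥38520 > ¥3570, so the regular tax governs.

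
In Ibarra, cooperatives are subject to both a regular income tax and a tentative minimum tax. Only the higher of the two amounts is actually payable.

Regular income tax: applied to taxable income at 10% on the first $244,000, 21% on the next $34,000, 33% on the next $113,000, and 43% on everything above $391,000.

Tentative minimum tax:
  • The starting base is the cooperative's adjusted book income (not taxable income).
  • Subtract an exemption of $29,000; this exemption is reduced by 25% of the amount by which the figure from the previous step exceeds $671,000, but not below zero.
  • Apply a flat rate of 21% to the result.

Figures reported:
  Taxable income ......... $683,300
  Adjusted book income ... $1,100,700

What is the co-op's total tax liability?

Regular income tax:
  $244,000 × 10% = $24,400
  $34,000 × 21% = $7,140
  $113,000 × 33% = $37,290
  $292,300 × 43% = $125,689
  → $194,519

Tentative minimum tax:
  Base (adjusted book income): $1,100,700
  Exemption: 25% × ($1,100,700 − $671,000) = $107,425 ≥ $29,000, so the exemption is fully phased out
  Base: $1,100,700 − $0 = $1,100,700
  $1,100,700 × 21% = $231,147

$231,147 > $194,519, so the tentative minimum tax is the binding amount.

$231,147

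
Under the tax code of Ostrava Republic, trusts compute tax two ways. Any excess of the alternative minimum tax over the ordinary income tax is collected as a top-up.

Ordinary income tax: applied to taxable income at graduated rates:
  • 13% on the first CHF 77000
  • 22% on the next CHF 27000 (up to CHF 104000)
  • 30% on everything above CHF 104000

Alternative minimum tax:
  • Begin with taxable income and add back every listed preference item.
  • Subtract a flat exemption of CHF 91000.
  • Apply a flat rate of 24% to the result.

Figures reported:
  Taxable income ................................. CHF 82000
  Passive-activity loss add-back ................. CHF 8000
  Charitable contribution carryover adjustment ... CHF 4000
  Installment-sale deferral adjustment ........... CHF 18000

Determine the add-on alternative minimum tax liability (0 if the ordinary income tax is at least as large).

CHF 0

Ordinary income tax:
  CHF 77000 × 13% = CHF 10010
  CHF 5000 × 22% = CHF 1100
  → CHF 11110

Alternative minimum tax:
  Adjusted income: CHF 82000 + CHF 8000 + CHF 4000 + CHF 18000 = CHF 112000
  Less exemption CHF 91000 → base CHF 21000
  CHF 21000 × 24% = CHF 5040

CHF 5040 ≤ CHF 11110, so no add-on is due.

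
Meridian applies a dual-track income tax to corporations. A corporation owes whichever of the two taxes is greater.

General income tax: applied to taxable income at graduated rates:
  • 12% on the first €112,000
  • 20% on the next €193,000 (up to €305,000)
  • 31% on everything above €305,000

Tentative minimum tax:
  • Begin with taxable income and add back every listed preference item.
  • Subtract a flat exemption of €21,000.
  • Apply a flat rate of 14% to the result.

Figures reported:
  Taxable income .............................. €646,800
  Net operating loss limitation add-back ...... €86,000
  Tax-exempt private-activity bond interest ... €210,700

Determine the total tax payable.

Tentative minimum tax:
  Adjusted income: €646,800 + €86,000 + €210,700 = €943,500
  Less exemption €21,000 → base €922,500
  €922,500 × 14% = €129,150

General income tax:
  €112,000 × 12% = €13,440
  €193,000 × 20% = €38,600
  €341,800 × 31% = €105,958
  → €157,998

€157,998 > €129,150, so the general income tax governs.

€157,998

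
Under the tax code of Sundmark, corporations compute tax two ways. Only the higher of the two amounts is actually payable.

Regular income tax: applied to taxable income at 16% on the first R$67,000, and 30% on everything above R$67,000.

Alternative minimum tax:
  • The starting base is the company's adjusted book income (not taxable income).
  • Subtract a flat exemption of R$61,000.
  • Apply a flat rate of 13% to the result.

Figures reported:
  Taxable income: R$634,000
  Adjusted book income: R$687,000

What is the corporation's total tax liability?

R$180,820

Regular income tax:
  R$67,000 × 16% = R$10,720
  R$567,000 × 30% = R$170,100
  → R$180,820

Alternative minimum tax:
  Base (adjusted book income): R$687,000
  Less exemption R$61,000 → base R$626,000
  R$626,000 × 13% = R$81,380

R$180,820 > R$81,380, so the regular income tax governs.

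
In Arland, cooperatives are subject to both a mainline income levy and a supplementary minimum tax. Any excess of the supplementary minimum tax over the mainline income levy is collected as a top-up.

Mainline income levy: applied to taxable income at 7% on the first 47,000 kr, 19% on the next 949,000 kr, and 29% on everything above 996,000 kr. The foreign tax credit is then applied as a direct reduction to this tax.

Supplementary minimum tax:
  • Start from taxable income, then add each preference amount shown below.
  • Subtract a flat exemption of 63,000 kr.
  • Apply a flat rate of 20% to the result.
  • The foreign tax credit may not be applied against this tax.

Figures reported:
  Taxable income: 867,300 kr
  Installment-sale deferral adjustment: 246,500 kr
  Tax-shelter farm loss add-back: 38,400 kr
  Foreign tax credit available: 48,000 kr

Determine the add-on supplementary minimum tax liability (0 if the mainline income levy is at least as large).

106,693 kr

Mainline income levy:
  47,000 kr × 7% = 3,290 kr
  820,300 kr × 19% = 155,857 kr
  → 159,147 kr
  Less foreign tax credit 48,000 kr → 111,147 kr

Supplementary minimum tax:
  Adjusted income: 867,300 kr + 246,500 kr + 38,400 kr = 1,152,200 kr
  Less exemption 63,000 kr → base 1,089,200 kr
  1,089,200 kr × 20% = 217,840 kr

Excess of supplementary minimum tax over mainline income levy: 217,840 kr − 111,147 kr = 106,693 kr.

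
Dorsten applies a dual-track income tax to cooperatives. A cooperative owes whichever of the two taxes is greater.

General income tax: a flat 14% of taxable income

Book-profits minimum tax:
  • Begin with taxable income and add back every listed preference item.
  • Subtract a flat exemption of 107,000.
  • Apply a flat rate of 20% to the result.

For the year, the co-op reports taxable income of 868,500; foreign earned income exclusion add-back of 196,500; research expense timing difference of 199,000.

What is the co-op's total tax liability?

231,400

Book-profits minimum tax:
  Adjusted income: 868,500 + 196,500 + 199,000 = 1,264,000
  Less exemption 107,000 → base 1,157,000
  1,157,000 × 20% = 231,400

General income tax:
  868,500 × 14% = 121,590

231,400 > 121,590, so the book-profits minimum tax is the binding amount.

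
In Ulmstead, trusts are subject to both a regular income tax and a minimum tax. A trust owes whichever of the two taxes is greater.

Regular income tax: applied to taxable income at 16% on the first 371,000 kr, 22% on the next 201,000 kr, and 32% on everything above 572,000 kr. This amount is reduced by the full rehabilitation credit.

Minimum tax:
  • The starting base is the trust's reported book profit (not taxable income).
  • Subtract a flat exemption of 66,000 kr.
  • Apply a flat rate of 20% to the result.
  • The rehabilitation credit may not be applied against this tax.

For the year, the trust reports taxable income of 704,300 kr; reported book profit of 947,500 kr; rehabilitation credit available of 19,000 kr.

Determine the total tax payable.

176,300 kr

Regular income tax:
  371,000 kr × 16% = 59,360 kr
  201,000 kr × 22% = 44,220 kr
  132,300 kr × 32% = 42,336 kr
  → 145,916 kr
  Less rehabilitation credit 19,000 kr → 126,916 kr

Minimum tax:
  Base (reported book profit): 947,500 kr
  Less exemption 66,000 kr → base 881,500 kr
  881,500 kr × 20% = 176,300 kr

176,300 kr > 126,916 kr, so the minimum tax is the binding amount.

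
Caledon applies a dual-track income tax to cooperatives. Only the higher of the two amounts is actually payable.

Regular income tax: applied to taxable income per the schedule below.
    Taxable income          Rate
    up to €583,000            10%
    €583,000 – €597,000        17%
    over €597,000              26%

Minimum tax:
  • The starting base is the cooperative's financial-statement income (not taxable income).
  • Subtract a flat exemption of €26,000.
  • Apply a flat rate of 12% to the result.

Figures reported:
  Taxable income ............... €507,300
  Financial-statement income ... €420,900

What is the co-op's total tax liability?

€50,730

Minimum tax:
  Base (financial-statement income): €420,900
  Less exemption €26,000 → base €394,900
  €394,900 × 12% = €47,388

Regular income tax:
  €507,300 × 10% = €50,730

€50,730 > €47,388, so the regular income tax governs.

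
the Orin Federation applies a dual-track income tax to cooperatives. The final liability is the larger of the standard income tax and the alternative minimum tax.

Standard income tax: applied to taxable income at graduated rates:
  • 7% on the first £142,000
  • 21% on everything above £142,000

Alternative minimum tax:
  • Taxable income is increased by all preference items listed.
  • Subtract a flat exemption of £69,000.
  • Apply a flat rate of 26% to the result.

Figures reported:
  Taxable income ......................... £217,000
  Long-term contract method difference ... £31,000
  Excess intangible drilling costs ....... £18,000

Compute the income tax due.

Standard income tax:
  £142,000 × 7% = £9,940
  £75,000 × 21% = £15,750
  → £25,690

Alternative minimum tax:
  Adjusted income: £217,000 + £31,000 + £18,000 = £266,000
  Less exemption £69,000 → base £197,000
  £197,000 × 26% = £51,220

£51,220 > £25,690, so the alternative minimum tax is the binding amount.

£51,220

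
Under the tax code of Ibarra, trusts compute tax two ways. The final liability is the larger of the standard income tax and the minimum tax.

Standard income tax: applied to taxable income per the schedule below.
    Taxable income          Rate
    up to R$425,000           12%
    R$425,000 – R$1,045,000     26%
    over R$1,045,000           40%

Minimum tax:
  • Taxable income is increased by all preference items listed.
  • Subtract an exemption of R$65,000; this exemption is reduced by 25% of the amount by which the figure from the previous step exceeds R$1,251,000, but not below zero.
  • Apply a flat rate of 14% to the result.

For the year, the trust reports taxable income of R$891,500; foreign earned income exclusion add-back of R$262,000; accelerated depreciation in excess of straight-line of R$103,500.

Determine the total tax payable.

Standard income tax:
  R$425,000 × 12% = R$51,000
  R$466,500 × 26% = R$121,290
  → R$172,290

Minimum tax:
  Adjusted income: R$891,500 + R$262,000 + R$103,500 = R$1,257,000
  Exemption: R$65,000 − 25% × (R$1,257,000 − R$1,251,000) = R$65,000 − R$1,500 = R$63,500
  Base: R$1,257,000 − R$63,500 = R$1,193,500
  R$1,193,500 × 14% = R$167,090

R$172,290 > R$167,090, so the standard income tax governs.

R$172,290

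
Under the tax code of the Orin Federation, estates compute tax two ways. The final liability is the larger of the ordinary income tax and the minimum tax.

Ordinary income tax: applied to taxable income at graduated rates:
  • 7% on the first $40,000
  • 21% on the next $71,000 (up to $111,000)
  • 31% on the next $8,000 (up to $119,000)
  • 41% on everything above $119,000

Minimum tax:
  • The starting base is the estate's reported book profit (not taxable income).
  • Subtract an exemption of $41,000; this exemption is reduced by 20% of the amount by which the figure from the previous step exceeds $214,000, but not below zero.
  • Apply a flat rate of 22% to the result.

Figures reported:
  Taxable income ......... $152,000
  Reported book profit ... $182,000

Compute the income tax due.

Minimum tax:
  Base (reported book profit): $182,000
  Exemption: $182,000 ≤ $214,000, so full $41,000 applies
  Base: $182,000 − $41,000 = $141,000
  $141,000 × 22% = $31,020

Ordinary income tax:
  $40,000 × 7% = $2,800
  $71,000 × 21% = $14,910
  $8,000 × 31% = $2,480
  $33,000 × 41% = $13,530
  → $33,720

$33,720 > $31,020, so the ordinary income tax governs.

$33,720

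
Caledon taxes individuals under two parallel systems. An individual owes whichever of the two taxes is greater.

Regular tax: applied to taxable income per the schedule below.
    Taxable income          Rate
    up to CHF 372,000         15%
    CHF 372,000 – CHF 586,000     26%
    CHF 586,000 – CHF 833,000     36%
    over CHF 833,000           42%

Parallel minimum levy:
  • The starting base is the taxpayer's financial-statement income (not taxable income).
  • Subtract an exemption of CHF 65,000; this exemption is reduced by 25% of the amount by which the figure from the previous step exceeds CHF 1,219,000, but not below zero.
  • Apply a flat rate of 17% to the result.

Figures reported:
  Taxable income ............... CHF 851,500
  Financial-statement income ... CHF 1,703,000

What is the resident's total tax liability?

Regular tax:
  CHF 372,000 × 15% = CHF 55,800
  CHF 214,000 × 26% = CHF 55,640
  CHF 247,000 × 36% = CHF 88,920
  CHF 18,500 × 42% = CHF 7,770
  → CHF 208,130

Parallel minimum levy:
  Base (financial-statement income): CHF 1,703,000
  Exemption: 25% × (CHF 1,703,000 − CHF 1,219,000) = CHF 121,000 ≥ CHF 65,000, so the exemption is fully phased out
  Base: CHF 1,703,000 − CHF 0 = CHF 1,703,000
  CHF 1,703,000 × 17% = CHF 289,510

CHF 289,510 > CHF 208,130, so the parallel minimum levy is the binding amount.

CHF 289,510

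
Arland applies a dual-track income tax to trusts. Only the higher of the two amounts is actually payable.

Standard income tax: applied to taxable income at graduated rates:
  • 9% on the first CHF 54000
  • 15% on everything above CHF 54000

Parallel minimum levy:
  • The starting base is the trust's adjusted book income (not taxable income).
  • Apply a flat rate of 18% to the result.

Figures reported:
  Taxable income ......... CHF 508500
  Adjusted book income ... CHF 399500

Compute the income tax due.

Standard income tax:
  CHF 54000 × 9% = CHF 4860
  CHF 454500 × 15% = CHF 68175
  → CHF 73035

Parallel minimum levy:
  Base (adjusted book income): CHF 399500
  CHF 399500 × 18% = CHF 71910

CHF 73035 > CHF 71910, so the standard income tax governs.

CHF 73035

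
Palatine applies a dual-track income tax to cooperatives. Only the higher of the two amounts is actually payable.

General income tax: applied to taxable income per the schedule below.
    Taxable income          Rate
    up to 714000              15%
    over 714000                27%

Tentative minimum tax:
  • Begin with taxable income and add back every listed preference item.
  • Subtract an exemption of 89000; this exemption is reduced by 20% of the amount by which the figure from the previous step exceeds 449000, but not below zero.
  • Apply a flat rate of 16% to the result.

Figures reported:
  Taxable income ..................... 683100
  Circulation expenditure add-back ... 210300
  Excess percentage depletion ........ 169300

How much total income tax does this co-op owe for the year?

Tentative minimum tax:
  Adjusted income: 683100 + 210300 + 169300 = 1062700
  Exemption: 20% × (1062700 − 449000) = 122740 ≥ 89000, so the exemption is fully phased out
  Base: 1062700 − 0 = 1062700
  1062700 × 16% = 170032

General income tax:
  683100 × 15% = 102465

170032 > 102465, so the tentative minimum tax is the binding amount.

170032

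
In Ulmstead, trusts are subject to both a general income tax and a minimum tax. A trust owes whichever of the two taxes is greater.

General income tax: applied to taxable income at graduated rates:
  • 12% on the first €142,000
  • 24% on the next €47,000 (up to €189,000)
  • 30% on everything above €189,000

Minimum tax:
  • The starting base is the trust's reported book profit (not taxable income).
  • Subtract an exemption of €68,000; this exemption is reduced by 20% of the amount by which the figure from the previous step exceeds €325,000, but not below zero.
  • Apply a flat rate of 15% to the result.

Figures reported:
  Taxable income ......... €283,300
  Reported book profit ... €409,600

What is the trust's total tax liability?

€56,610

Minimum tax:
  Base (reported book profit): €409,600
  Exemption: €68,000 − 20% × (€409,600 − €325,000) = €68,000 − €16,920 = €51,080
  Base: €409,600 − €51,080 = €358,520
  €358,520 × 15% = €53,778

General income tax:
  €142,000 × 12% = €17,040
  €47,000 × 24% = €11,280
  €94,300 × 30% = €28,290
  → €56,610

€56,610 > €53,778, so the general income tax governs.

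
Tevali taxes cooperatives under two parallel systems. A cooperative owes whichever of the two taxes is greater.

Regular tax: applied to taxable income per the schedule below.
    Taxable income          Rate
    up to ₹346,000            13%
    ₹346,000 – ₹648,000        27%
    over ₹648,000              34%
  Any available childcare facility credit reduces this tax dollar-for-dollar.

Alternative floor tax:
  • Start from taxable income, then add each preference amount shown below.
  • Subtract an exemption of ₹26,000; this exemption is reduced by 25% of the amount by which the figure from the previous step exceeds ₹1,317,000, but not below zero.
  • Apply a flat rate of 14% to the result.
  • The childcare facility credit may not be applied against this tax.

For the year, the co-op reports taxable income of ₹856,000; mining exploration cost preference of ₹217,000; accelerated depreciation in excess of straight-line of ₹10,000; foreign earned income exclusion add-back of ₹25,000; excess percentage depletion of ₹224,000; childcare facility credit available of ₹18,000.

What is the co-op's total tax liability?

₹183,365

Alternative floor tax:
  Adjusted income: ₹856,000 + ₹217,000 + ₹10,000 + ₹25,000 + ₹224,000 = ₹1,332,000
  Exemption: ₹26,000 − 25% × (₹1,332,000 − ₹1,317,000) = ₹26,000 − ₹3,750 = ₹22,250
  Base: ₹1,332,000 − ₹22,250 = ₹1,309,750
  ₹1,309,750 × 14% = ₹183,365

Regular tax:
  ₹346,000 × 13% = ₹44,980
  ₹302,000 × 27% = ₹81,540
  ₹208,000 × 34% = ₹70,720
  → ₹197,240
  Less childcare facility credit ₹18,000 → ₹179,240

₹183,365 > ₹179,240, so the alternative floor tax is the binding amount.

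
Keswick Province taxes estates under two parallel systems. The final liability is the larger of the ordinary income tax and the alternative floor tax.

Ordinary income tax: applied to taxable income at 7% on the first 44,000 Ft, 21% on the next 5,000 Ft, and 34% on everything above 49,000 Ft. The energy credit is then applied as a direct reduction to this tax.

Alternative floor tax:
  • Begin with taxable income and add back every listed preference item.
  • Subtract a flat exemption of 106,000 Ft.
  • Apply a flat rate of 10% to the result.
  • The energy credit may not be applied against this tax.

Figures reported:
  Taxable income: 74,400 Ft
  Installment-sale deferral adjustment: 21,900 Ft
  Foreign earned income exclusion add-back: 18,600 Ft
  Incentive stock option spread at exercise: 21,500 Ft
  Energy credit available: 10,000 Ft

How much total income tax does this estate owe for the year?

Ordinary income tax:
  44,000 Ft × 7% = 3,080 Ft
  5,000 Ft × 21% = 1,050 Ft
  25,400 Ft × 34% = 8,636 Ft
  → 12,766 Ft
  Less energy credit 10,000 Ft → 2,766 Ft

Alternative floor tax:
  Adjusted income: 74,400 Ft + 21,900 Ft + 18,600 Ft + 21,500 Ft = 136,400 Ft
  Less exemption 106,000 Ft → base 30,400 Ft
  30,400 Ft × 10% = 3,040 Ft

3,040 Ft > 2,766 Ft, so the alternative floor tax is the binding amount.

3,040 Ft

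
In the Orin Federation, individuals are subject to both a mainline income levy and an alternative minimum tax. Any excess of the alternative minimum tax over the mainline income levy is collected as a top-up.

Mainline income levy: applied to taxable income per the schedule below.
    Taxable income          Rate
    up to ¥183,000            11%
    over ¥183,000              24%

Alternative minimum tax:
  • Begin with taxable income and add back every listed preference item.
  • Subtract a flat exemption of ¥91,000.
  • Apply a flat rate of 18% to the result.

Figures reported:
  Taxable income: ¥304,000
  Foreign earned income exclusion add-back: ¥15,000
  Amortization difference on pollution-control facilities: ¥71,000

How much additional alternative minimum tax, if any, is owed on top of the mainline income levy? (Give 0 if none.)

¥4,650

Mainline income levy:
  ¥183,000 × 11% = ¥20,130
  ¥121,000 × 24% = ¥29,040
  → ¥49,170

Alternative minimum tax:
  Adjusted income: ¥304,000 + ¥15,000 + ¥71,000 = ¥390,000
  Less exemption ¥91,000 → base ¥299,000
  ¥299,000 × 18% = ¥53,820

Excess of alternative minimum tax over mainline income levy: ¥53,820 − ¥49,170 = ¥4,650.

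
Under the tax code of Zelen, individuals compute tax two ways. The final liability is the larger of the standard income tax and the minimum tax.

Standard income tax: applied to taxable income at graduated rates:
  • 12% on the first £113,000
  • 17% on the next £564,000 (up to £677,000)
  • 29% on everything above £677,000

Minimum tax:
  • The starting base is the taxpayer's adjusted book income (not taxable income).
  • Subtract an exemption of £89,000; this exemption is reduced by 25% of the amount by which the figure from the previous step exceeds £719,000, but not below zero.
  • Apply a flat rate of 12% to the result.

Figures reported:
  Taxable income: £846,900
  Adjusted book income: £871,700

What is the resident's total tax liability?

£158,711

Standard income tax:
  £113,000 × 12% = £13,560
  £564,000 × 17% = £95,880
  £169,900 × 29% = £49,271
  → £158,711

Minimum tax:
  Base (adjusted book income): £871,700
  Exemption: £89,000 − 25% × (£871,700 − £719,000) = £89,000 − £38,175 = £50,825
  Base: £871,700 − £50,825 = £820,875
  £820,875 × 12% = £98,505

£158,711 > £98,505, so the standard income tax governs.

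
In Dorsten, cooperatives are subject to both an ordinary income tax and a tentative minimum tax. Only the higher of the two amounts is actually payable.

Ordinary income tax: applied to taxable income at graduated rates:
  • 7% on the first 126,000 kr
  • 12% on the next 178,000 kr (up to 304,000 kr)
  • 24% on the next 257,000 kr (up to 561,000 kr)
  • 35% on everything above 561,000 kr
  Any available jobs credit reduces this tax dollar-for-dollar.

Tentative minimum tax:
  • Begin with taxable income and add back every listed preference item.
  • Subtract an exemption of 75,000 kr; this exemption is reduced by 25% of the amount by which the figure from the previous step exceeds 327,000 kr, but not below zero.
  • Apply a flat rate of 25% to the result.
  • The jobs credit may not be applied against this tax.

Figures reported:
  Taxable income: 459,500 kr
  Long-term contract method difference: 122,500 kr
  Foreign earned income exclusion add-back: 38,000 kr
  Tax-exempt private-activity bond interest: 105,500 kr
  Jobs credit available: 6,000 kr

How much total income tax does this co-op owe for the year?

Tentative minimum tax:
  Adjusted income: 459,500 kr + 122,500 kr + 38,000 kr + 105,500 kr = 725,500 kr
  Exemption: 25% × (725,500 kr − 327,000 kr) = 99,625 kr ≥ 75,000 kr, so the exemption is fully phased out
  Base: 725,500 kr − 0 kr = 725,500 kr
  725,500 kr × 25% = 181,375 kr

Ordinary income tax:
  126,000 kr × 7% = 8,820 kr
  178,000 kr × 12% = 21,360 kr
  155,500 kr × 24% = 37,320 kr
  → 67,500 kr
  Less jobs credit 6,000 kr → 61,500 kr

181,375 kr > 61,500 kr, so the tentative minimum tax is the binding amount.

181,375 kr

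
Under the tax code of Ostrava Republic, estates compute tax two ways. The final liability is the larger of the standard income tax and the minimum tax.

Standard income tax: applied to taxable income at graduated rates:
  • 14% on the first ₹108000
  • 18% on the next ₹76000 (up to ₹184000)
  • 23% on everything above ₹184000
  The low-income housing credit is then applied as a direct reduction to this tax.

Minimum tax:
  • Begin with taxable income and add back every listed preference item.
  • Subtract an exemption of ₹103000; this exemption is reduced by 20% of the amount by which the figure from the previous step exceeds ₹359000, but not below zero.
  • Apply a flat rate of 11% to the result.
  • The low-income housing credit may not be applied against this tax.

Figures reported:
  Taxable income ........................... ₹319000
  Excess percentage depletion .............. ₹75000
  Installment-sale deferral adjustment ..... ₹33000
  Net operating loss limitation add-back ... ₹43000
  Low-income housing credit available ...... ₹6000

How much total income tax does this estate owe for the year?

₹53850

Minimum tax:
  Adjusted income: ₹319000 + ₹75000 + ₹33000 + ₹43000 = ₹470000
  Exemption: ₹103000 − 20% × (₹470000 − ₹359000) = ₹103000 − ₹22200 = ₹80800
  Base: ₹470000 − ₹80800 = ₹389200
  ₹389200 × 11% = ₹42812

Standard income tax:
  ₹108000 × 14% = ₹15120
  ₹76000 × 18% = ₹13680
  ₹135000 × 23% = ₹31050
  → ₹59850
  Less low-income housing credit ₹6000 → ₹53850

₹53850 > ₹42812, so the standard income tax governs.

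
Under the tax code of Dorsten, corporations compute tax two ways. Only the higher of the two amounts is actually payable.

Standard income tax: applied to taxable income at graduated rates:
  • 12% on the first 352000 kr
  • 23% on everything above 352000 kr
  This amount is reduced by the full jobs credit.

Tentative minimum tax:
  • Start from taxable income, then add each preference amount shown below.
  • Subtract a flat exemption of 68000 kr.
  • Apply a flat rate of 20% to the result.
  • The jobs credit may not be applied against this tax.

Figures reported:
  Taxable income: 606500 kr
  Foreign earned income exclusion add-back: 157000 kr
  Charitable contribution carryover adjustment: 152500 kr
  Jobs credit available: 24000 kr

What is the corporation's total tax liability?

Standard income tax:
  352000 kr × 12% = 42240 kr
  254500 kr × 23% = 58535 kr
  → 100775 kr
  Less jobs credit 24000 kr → 76775 kr

Tentative minimum tax:
  Adjusted income: 606500 kr + 157000 kr + 152500 kr = 916000 kr
  Less exemption 68000 kr → base 848000 kr
  848000 kr × 20% = 169600 kr

169600 kr > 76775 kr, so the tentative minimum tax is the binding amount.

169600 kr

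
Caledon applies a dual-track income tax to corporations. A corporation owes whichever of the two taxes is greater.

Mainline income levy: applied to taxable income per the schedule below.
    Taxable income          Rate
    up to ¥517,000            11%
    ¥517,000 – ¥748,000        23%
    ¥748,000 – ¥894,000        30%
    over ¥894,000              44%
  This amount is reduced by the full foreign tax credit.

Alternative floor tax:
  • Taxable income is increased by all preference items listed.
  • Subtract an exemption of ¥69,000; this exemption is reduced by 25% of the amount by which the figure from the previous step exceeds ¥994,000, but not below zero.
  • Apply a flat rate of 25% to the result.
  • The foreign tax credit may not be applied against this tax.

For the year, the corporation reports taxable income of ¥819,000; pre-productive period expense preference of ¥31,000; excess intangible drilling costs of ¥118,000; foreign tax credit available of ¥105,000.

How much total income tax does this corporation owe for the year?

¥224,750

Mainline income levy:
  ¥517,000 × 11% = ¥56,870
  ¥231,000 × 23% = ¥53,130
  ¥71,000 × 30% = ¥21,300
  → ¥131,300
  Less foreign tax credit ¥105,000 → ¥26,300

Alternative floor tax:
  Adjusted income: ¥819,000 + ¥31,000 + ¥118,000 = ¥968,000
  Exemption: ¥968,000 ≤ ¥994,000, so full ¥69,000 applies
  Base: ¥968,000 − ¥69,000 = ¥899,000
  ¥899,000 × 25% = ¥224,750

¥224,750 > ¥26,300, so the alternative floor tax is the binding amount.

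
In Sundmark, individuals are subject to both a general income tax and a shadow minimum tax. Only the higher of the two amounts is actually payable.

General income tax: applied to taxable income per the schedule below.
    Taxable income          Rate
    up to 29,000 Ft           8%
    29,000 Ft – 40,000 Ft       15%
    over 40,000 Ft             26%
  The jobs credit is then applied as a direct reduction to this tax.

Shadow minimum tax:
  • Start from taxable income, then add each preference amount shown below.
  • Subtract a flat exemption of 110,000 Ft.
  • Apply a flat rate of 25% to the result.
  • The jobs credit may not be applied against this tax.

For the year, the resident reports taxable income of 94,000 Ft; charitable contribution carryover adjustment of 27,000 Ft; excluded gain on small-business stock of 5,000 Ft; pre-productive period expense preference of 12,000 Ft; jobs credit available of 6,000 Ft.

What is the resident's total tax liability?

Shadow minimum tax:
  Adjusted income: 94,000 Ft + 27,000 Ft + 5,000 Ft + 12,000 Ft = 138,000 Ft
  Less exemption 110,000 Ft → base 28,000 Ft
  28,000 Ft × 25% = 7,000 Ft

General income tax:
  29,000 Ft × 8% = 2,320 Ft
  11,000 Ft × 15% = 1,650 Ft
  54,000 Ft × 26% = 14,040 Ft
  → 18,010 Ft
  Less jobs credit 6,000 Ft → 12,010 Ft

12,010 Ft > 7,000 Ft, so the general income tax governs.

12,010 Ft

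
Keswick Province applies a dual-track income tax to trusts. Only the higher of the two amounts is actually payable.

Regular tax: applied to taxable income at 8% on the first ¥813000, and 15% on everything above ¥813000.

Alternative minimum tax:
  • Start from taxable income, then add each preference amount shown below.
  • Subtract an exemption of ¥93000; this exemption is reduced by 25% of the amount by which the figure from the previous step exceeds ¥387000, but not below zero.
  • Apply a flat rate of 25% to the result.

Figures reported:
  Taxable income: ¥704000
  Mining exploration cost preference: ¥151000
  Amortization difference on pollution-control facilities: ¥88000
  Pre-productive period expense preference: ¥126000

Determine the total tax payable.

¥267250

Alternative minimum tax:
  Adjusted income: ¥704000 + ¥151000 + ¥88000 + ¥126000 = ¥1069000
  Exemption: 25% × (¥1069000 − ¥387000) = ¥170500 ≥ ¥93000, so the exemption is fully phased out
  Base: ¥1069000 − ¥0 = ¥1069000
  ¥1069000 × 25% = ¥267250

Regular tax:
  ¥704000 × 8% = ¥56320

¥267250 > ¥56320, so the alternative minimum tax is the binding amount.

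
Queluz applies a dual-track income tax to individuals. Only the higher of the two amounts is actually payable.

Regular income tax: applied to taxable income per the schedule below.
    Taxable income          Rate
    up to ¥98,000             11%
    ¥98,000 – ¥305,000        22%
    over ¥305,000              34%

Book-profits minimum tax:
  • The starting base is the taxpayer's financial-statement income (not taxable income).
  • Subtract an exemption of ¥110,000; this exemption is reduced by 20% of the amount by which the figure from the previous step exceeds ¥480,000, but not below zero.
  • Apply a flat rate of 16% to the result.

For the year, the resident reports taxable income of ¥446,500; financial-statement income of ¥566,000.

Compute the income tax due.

Regular income tax:
  ¥98,000 × 11% = ¥10,780
  ¥207,000 × 22% = ¥45,540
  ¥141,500 × 34% = ¥48,110
  → ¥104,430

Book-profits minimum tax:
  Base (financial-statement income): ¥566,000
  Exemption: ¥110,000 − 20% × (¥566,000 − ¥480,000) = ¥110,000 − ¥17,200 = ¥92,800
  Base: ¥566,000 − ¥92,800 = ¥473,200
  ¥473,200 × 16% = ¥75,712

¥104,430 > ¥75,712, so the regular income tax governs.

¥104,430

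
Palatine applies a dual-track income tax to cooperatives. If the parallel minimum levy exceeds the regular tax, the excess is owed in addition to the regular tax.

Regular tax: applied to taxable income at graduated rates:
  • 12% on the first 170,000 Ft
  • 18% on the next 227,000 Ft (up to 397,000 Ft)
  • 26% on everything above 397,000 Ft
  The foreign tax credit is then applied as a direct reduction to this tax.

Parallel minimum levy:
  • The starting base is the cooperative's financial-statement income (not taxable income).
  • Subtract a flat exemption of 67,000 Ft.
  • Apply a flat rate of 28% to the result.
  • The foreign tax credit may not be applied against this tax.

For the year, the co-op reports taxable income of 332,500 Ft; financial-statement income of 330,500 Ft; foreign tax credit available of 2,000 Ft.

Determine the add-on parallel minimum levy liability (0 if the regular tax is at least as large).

26,130 Ft

Parallel minimum levy:
  Base (financial-statement income): 330,500 Ft
  Less exemption 67,000 Ft → base 263,500 Ft
  263,500 Ft × 28% = 73,780 Ft

Regular tax:
  170,000 Ft × 12% = 20,400 Ft
  162,500 Ft × 18% = 29,250 Ft
  → 49,650 Ft
  Less foreign tax credit 2,000 Ft → 47,650 Ft

Excess of parallel minimum levy over regular tax: 73,780 Ft − 47,650 Ft = 26,130 Ft.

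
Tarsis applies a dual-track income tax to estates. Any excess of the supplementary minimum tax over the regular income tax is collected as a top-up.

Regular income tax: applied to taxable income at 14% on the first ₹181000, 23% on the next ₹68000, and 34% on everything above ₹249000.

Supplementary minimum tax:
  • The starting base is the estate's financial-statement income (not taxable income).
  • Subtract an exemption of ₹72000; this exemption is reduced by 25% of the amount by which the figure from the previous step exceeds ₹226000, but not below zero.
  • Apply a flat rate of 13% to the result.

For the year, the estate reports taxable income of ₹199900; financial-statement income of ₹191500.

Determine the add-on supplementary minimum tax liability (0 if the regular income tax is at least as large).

₹0

Supplementary minimum tax:
  Base (financial-statement income): ₹191500
  Exemption: ₹191500 ≤ ₹226000, so full ₹72000 applies
  Base: ₹191500 − ₹72000 = ₹119500
  ₹119500 × 13% = ₹15535

Regular income tax:
  ₹181000 × 14% = ₹25340
  ₹18900 × 23% = ₹4347
  → ₹29687

₹15535 ≤ ₹29687, so no add-on is due.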